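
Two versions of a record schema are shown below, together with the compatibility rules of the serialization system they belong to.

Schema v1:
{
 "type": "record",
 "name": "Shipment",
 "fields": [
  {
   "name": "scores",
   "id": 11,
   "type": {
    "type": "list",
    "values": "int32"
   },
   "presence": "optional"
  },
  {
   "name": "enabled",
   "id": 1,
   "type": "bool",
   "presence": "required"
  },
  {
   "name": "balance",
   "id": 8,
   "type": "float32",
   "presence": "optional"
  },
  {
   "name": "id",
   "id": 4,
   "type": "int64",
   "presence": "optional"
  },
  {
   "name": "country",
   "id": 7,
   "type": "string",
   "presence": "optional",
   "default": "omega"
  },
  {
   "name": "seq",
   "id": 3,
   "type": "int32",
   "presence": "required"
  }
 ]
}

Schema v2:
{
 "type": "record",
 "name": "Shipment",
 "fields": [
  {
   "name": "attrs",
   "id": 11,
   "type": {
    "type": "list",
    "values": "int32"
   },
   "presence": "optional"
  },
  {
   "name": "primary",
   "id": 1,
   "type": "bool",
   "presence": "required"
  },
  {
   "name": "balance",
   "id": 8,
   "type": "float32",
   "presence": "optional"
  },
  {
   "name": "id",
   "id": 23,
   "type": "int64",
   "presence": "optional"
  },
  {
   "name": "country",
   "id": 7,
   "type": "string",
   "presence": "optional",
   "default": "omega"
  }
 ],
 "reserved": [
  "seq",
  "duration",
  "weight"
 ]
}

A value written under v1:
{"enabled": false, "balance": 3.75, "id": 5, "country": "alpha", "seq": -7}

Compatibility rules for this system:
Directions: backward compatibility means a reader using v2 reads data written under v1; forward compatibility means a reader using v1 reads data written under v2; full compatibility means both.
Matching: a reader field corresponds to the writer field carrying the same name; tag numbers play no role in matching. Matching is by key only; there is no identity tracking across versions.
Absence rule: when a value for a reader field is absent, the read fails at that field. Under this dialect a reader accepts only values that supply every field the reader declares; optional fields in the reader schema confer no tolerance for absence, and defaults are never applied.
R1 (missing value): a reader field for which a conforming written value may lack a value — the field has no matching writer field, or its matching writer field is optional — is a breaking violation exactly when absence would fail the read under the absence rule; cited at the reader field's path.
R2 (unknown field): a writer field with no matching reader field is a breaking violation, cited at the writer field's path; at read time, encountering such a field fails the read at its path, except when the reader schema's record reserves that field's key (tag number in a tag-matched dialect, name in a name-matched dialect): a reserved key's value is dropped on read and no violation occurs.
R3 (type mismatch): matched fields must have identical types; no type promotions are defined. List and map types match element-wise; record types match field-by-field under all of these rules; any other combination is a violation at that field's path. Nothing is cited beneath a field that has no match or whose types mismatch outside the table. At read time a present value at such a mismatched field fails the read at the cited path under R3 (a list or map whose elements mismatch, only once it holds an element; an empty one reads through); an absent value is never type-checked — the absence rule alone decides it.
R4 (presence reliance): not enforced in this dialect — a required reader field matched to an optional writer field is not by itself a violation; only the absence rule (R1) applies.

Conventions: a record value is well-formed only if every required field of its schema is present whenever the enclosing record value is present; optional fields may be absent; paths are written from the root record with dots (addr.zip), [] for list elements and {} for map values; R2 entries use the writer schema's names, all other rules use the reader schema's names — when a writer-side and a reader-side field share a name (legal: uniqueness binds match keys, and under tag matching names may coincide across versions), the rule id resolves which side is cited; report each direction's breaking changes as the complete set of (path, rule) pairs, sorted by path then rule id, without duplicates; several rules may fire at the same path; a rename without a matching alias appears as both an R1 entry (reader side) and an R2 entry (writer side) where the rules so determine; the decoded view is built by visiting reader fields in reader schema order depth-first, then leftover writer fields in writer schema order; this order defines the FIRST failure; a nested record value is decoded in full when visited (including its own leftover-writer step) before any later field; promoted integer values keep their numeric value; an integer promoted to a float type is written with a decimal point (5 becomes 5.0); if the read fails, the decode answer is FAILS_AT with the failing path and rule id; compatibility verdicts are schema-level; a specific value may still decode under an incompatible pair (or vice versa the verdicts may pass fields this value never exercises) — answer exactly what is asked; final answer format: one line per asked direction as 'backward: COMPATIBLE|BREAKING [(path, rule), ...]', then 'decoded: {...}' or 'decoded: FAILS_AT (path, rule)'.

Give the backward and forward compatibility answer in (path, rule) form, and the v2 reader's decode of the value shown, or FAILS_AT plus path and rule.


in Shipment below, arrows point writer -> reader
backward for Shipment (reader v2, writer v1):
  no writer field matches reader attrs
  no writer field matches reader primary
  balance <- balance (float32 -> float32, writer optional)
  id <- id (int64 -> int64, writer optional)
  country <- country (string -> string, writer optional)
  scores (writer side), unknown to reader
  enabled (writer side), unknown to reader
  seq (writer side), unknown to reader
  R1 fires at attrs
  R1 fires at balance
  R1 fires at country
  R2 fires at enabled
  R1 fires at id
  R1 fires at primary
  R2 fires at scores
  backward on Shipment therefore BREAKING (7)
forward for Shipment (reader v1, writer v2):
  no writer field matches reader scores
  no writer field matches reader enabled
  balance <- balance (float32 -> float32, writer optional)
  id <- id (int64 -> int64, writer optional)
  country <- country (string -> string, writer optional)
  no writer field matches reader seq
  attrs (writer side), unknown to reader
  primary (writer side), unknown to reader
  R2 fires at attrs
  R1 fires at balance
  R1 fires at country
  R1 fires at enabled
  R1 fires at id
  R2 fires at primary
  R1 fires at scores
  R1 fires at seq
  forward on Shipment therefore BREAKING (8)
decode (reader v2):
  read fails at attrs under R1 (no fill)
  => FAILS_AT (attrs, R1)

backward: BREAKING [(attrs, R1), (balance, R1), (country, R1), (enabled, R2), (id, R1), (primary, R1), (scores, R2)]; forward: BREAKING [(attrs, R2), (balance, R1), (country, R1), (enabled, R1), (id, R1), (primary, R2), (scores, R1), (seq, R1)]; decoded: FAILS_AT (attrs, R1)


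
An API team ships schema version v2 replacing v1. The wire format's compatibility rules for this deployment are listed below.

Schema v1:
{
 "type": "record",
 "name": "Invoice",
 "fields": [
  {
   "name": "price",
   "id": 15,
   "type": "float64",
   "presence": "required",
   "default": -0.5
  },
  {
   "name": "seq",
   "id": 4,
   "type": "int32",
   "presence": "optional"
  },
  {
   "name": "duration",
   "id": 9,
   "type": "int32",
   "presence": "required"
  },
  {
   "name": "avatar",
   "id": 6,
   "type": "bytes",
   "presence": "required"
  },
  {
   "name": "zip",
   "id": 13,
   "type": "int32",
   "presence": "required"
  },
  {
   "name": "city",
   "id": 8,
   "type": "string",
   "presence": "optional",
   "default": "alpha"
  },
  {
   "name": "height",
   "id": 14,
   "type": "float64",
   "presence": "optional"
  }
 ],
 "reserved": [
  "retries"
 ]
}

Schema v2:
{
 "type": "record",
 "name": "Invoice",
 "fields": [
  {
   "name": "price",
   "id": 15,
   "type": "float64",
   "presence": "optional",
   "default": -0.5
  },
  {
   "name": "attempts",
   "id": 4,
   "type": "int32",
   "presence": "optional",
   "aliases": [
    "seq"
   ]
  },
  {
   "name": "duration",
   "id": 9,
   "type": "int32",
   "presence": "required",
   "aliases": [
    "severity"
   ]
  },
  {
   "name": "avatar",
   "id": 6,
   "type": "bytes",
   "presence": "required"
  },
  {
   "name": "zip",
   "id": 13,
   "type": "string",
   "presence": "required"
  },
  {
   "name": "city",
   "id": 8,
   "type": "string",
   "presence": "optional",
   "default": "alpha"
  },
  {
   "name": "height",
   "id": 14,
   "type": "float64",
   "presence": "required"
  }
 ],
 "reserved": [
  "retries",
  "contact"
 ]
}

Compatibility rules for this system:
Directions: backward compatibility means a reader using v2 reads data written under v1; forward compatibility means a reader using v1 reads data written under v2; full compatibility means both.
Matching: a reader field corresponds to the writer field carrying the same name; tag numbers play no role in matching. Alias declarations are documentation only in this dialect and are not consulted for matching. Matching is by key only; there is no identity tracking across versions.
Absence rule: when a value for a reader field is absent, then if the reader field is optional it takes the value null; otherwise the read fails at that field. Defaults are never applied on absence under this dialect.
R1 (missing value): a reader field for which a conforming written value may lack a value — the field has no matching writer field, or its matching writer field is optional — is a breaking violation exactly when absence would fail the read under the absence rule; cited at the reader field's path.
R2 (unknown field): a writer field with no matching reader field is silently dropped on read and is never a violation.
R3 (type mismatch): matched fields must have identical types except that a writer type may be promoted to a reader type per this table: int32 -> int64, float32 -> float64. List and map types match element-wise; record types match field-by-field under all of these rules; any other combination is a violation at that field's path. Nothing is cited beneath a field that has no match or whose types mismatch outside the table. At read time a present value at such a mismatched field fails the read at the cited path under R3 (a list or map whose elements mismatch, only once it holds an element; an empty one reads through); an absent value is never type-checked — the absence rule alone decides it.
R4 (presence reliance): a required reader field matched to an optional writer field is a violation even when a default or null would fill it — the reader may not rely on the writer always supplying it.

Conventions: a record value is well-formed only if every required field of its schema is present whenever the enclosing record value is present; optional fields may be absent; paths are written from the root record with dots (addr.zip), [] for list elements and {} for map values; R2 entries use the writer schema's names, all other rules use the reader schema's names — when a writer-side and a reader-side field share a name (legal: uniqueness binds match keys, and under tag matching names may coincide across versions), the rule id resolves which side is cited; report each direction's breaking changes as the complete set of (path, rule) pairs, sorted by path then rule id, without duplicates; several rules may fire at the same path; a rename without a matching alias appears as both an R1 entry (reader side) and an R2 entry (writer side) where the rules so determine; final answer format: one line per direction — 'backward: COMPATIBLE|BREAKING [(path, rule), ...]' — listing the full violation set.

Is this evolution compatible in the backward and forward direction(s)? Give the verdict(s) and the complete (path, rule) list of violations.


backward: BREAKING [(height, R1), (height, R4), (zip, R3)]; forward: BREAKING [(price, R1), (price, R4), (zip, R3)]

each type pair in Invoice: writer, then reader
checking backward for Invoice: reader v2 against writer v1:
  price <- price (float64 -> float64, writer required)
  attempts has no writer counterpart
  duration <- duration (int32 -> int32, writer required)
  avatar <- avatar (bytes -> bytes, writer required)
  zip <- zip (int32 -> string, writer required)
  city <- city (string -> string, writer optional)
  height <- height (float64 -> float64, writer optional)
  writer field seq has no reader counterpart
  R1 fires at height
  R4 fires at height
  R3 fires at zip
  => 3 violation(s): backward is BREAKING for Invoice
checking forward for Invoice: reader v1 against writer v2:
  price <- price (float64 -> float64, writer optional)
  seq has no writer counterpart
  duration <- duration (int32 -> int32, writer required)
  avatar <- avatar (bytes -> bytes, writer required)
  zip <- zip (string -> int32, writer required)
  city <- city (string -> string, writer optional)
  height <- height (float64 -> float64, writer required)
  writer field attempts has no reader counterpart
  R1 fires at price
  R4 fires at price
  R3 fires at zip
  => 3 violation(s): forward is BREAKING for Invoice


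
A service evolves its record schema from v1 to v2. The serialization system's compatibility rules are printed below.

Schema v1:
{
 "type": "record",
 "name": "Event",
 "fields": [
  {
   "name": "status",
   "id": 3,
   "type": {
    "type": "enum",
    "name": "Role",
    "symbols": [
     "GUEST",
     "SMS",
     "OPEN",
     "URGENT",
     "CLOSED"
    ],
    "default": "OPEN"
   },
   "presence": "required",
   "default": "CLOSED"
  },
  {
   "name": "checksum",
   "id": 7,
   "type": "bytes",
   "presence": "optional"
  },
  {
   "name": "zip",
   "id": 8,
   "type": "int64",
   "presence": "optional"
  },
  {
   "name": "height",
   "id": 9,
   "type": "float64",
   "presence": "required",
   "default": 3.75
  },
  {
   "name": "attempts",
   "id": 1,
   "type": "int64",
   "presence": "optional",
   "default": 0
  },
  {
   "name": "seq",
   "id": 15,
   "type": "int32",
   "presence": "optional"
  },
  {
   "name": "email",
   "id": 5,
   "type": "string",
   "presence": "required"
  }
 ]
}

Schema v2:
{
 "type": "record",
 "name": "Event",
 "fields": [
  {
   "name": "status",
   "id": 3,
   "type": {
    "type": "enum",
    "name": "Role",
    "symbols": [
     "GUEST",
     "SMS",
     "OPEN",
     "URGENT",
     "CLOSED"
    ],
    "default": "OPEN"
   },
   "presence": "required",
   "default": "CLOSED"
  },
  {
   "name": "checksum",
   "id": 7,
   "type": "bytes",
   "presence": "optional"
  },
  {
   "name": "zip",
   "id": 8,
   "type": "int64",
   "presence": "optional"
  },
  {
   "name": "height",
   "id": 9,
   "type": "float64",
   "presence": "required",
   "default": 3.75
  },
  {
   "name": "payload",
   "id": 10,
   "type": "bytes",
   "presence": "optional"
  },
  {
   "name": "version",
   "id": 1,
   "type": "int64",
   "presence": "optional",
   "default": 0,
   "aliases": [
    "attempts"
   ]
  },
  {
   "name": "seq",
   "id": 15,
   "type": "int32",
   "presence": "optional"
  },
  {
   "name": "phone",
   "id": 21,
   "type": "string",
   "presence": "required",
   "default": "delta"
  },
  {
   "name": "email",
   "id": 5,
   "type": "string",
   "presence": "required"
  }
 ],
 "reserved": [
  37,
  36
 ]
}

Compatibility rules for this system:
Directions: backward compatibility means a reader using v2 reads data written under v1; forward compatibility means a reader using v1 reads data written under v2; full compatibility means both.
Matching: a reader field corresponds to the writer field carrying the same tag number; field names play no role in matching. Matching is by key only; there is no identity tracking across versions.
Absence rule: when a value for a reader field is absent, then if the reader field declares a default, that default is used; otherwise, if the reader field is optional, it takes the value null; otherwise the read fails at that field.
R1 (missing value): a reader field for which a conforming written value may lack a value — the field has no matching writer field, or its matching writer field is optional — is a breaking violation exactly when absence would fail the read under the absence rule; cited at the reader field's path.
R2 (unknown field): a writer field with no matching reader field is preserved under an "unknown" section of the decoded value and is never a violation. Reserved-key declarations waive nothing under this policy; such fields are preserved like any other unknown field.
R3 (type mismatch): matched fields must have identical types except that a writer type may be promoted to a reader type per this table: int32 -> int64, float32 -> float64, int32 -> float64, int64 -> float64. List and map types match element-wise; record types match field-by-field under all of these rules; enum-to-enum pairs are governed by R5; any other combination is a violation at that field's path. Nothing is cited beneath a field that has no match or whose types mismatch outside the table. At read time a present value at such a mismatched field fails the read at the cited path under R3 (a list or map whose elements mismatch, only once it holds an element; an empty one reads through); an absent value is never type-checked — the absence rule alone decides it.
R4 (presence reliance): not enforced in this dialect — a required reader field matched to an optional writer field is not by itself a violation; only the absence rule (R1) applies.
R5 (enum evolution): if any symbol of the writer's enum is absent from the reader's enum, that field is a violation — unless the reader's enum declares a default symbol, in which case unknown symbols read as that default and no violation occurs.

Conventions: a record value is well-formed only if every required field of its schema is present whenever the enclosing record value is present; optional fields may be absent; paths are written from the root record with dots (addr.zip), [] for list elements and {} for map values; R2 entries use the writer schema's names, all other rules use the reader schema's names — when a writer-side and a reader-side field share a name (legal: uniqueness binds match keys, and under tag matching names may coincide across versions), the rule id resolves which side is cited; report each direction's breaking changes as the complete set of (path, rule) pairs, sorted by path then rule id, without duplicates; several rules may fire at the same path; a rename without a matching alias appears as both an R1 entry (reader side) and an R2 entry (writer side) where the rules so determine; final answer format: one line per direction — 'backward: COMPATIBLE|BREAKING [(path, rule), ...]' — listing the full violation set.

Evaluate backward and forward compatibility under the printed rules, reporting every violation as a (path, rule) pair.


each type pair in Event: writer, then reader
backward pass over Event, reader schema v2, writer schema v1:
  status: paired with writer status (Role -> Role; writer required)
  checksum: paired with writer checksum (bytes -> bytes; writer optional)
  zip: paired with writer zip (int64 -> int64; writer optional)
  height: paired with writer height (float64 -> float64; writer required)
  payload: no writer-side match
  version: paired with writer attempts (int64 -> int64; writer optional)
  seq: paired with writer seq (int32 -> int32; writer optional)
  phone: no writer-side match
  email: paired with writer email (string -> string; writer required)
  => backward: COMPATIBLE
forward pass over Event, reader schema v1, writer schema v2:
  status: paired with writer status (Role -> Role; writer required)
  checksum: paired with writer checksum (bytes -> bytes; writer optional)
  zip: paired with writer zip (int64 -> int64; writer optional)
  height: paired with writer height (float64 -> float64; writer required)
  attempts: paired with writer version (int64 -> int64; writer optional)
  seq: paired with writer seq (int32 -> int32; writer optional)
  email: paired with writer email (string -> string; writer required)
  leftover writer field: payload
  leftover writer field: phone
  => forward: COMPATIBLE

backward: COMPATIBLE []; forward: COMPATIBLE []


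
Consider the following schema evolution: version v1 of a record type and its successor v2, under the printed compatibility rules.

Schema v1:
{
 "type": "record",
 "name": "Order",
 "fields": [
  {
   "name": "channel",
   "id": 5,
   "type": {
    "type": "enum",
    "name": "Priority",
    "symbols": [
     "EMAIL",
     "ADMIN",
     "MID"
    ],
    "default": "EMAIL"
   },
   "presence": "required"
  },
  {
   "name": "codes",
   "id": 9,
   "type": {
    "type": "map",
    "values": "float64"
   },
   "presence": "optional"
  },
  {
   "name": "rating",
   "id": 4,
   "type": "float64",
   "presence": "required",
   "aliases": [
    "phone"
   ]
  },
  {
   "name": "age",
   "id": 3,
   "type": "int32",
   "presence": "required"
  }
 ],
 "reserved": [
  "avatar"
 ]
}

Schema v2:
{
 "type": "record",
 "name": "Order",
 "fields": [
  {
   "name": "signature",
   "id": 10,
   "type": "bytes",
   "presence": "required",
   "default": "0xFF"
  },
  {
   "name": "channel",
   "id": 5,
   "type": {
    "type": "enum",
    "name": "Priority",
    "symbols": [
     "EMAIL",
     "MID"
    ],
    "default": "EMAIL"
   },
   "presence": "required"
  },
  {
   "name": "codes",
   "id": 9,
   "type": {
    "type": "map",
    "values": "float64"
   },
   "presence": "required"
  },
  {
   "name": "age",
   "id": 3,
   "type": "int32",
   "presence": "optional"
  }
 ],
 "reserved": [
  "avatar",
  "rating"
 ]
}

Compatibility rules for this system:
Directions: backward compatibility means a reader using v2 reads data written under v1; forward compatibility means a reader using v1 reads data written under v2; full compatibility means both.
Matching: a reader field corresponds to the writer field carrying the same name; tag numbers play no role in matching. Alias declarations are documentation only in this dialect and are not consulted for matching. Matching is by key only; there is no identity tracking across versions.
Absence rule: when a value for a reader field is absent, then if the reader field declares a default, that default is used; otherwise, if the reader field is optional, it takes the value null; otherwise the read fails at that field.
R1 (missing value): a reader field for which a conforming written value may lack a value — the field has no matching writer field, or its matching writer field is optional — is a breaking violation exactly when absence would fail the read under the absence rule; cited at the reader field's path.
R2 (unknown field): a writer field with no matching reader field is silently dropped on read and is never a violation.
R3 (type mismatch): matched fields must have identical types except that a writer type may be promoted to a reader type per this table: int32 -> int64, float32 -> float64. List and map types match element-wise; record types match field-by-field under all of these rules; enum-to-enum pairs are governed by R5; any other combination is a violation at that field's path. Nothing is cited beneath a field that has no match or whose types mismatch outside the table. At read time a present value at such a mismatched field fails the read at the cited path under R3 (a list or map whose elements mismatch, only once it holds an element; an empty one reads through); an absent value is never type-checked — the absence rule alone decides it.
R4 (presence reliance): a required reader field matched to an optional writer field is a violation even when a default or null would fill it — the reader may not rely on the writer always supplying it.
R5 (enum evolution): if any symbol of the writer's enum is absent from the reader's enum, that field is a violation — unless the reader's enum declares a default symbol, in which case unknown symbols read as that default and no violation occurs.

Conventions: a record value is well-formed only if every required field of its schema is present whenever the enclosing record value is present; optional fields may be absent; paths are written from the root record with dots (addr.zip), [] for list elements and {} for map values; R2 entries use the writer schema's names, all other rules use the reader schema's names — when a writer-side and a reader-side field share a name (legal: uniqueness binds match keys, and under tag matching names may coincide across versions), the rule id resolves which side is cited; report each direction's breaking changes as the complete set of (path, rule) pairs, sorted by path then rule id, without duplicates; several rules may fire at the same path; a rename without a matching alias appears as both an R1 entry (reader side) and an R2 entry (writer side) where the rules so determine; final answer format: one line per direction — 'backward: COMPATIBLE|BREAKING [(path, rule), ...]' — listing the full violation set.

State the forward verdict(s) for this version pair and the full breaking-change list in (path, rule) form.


forward: BREAKING [(age, R1), (age, R4), (rating, R1)]

the writer's type comes first in each Order pair
forward on Order — v1 reading data written by v2:
  channel: Priority -> Priority, writer required; from channel
  codes: map<string, float64> -> map<string, float64>, writer required; from codes
  rating has no writer counterpart
  age: int32 -> int32, writer optional; from age
  writer signature: unknown to reader
  R1 fires at age
  R4 fires at age
  R1 fires at rating
  => 3 violation(s): forward is BREAKING for Order
the rest of the Order diff is inert for this question:
  enum Priority (field channel in record Order): symbol ADMIN removed -> fires no rule on Order, leaving the asked answer as it is
  field codes in record Order: optional changed to required -> its effect on Order is confined to the backward direction, not asked
  added field signature to record Order: required bytes, tag 10, default 0xFF (in v2 it sits immediately before channel) -> fires no rule on Order, leaving the asked answer as it is


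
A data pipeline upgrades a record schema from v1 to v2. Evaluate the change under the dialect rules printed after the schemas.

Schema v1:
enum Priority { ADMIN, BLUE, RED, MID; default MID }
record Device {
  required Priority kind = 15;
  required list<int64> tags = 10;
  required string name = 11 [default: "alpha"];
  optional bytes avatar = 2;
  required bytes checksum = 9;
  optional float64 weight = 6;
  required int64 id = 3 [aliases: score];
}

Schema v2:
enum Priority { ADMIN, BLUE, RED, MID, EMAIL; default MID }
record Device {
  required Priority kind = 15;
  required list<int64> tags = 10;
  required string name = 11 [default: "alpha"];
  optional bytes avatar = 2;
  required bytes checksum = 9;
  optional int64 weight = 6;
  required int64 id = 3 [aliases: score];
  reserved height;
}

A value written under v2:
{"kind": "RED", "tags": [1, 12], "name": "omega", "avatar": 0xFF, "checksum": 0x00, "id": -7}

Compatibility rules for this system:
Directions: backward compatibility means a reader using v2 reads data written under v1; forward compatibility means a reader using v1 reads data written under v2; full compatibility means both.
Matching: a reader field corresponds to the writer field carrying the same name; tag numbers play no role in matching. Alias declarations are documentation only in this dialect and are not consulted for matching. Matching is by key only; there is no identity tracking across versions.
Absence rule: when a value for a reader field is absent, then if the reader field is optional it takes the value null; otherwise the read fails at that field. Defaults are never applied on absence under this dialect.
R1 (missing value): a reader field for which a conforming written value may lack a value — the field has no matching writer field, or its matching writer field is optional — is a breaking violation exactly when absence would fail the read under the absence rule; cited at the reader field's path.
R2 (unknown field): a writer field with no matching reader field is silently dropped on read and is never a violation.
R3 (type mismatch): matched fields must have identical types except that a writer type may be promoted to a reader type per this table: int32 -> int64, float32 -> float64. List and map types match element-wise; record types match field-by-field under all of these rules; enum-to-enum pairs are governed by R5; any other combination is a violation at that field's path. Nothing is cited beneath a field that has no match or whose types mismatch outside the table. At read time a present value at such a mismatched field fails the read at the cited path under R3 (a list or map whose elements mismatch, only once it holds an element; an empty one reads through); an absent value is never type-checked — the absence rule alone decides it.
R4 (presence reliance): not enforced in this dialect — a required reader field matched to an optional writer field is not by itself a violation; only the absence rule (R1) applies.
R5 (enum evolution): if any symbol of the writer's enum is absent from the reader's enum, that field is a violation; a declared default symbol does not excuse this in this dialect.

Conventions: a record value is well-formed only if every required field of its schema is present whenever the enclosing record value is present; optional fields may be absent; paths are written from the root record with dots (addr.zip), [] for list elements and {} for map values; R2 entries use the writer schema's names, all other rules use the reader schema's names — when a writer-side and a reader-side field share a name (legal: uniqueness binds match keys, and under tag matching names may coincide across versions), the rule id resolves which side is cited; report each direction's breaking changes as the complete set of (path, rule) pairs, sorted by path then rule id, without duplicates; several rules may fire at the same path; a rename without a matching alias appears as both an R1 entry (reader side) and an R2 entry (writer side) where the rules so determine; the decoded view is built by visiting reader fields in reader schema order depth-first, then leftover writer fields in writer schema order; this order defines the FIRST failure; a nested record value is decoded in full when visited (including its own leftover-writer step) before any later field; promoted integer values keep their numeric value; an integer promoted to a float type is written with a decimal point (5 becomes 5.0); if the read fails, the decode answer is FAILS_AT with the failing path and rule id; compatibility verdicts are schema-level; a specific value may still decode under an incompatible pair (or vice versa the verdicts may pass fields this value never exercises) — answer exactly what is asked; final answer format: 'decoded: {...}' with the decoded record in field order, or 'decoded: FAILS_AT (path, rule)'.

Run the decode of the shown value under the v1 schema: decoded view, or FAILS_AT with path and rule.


decoded: {"kind": "RED", "tags": [1, 12], "name": "omega", "avatar": 0xFF, "checksum": 0x00, "weight": null, "id": -7}

the writer's type comes first in each Device pair
decode walk for Device under reader schema v1:
  kind := "RED"
  tags := [1, 12]
  name := "omega"
  avatar := 0xFF
  checksum := 0x00
  weight := null (not supplied -> null)
  id := -7
  => decoded: {"kind": "RED", "tags": [1, 12], "name": "omega", "avatar": 0xFF, "checksum": 0x00, "weight": null, "id": -7}
remaining Device differences; none change what is asked:
  field weight in record Device: type float64 changed to int64 -> shifts the Device verdicts, not this decode
  enum Priority (field kind in record Device): symbol EMAIL added -> shifts the Device verdicts, not this decode


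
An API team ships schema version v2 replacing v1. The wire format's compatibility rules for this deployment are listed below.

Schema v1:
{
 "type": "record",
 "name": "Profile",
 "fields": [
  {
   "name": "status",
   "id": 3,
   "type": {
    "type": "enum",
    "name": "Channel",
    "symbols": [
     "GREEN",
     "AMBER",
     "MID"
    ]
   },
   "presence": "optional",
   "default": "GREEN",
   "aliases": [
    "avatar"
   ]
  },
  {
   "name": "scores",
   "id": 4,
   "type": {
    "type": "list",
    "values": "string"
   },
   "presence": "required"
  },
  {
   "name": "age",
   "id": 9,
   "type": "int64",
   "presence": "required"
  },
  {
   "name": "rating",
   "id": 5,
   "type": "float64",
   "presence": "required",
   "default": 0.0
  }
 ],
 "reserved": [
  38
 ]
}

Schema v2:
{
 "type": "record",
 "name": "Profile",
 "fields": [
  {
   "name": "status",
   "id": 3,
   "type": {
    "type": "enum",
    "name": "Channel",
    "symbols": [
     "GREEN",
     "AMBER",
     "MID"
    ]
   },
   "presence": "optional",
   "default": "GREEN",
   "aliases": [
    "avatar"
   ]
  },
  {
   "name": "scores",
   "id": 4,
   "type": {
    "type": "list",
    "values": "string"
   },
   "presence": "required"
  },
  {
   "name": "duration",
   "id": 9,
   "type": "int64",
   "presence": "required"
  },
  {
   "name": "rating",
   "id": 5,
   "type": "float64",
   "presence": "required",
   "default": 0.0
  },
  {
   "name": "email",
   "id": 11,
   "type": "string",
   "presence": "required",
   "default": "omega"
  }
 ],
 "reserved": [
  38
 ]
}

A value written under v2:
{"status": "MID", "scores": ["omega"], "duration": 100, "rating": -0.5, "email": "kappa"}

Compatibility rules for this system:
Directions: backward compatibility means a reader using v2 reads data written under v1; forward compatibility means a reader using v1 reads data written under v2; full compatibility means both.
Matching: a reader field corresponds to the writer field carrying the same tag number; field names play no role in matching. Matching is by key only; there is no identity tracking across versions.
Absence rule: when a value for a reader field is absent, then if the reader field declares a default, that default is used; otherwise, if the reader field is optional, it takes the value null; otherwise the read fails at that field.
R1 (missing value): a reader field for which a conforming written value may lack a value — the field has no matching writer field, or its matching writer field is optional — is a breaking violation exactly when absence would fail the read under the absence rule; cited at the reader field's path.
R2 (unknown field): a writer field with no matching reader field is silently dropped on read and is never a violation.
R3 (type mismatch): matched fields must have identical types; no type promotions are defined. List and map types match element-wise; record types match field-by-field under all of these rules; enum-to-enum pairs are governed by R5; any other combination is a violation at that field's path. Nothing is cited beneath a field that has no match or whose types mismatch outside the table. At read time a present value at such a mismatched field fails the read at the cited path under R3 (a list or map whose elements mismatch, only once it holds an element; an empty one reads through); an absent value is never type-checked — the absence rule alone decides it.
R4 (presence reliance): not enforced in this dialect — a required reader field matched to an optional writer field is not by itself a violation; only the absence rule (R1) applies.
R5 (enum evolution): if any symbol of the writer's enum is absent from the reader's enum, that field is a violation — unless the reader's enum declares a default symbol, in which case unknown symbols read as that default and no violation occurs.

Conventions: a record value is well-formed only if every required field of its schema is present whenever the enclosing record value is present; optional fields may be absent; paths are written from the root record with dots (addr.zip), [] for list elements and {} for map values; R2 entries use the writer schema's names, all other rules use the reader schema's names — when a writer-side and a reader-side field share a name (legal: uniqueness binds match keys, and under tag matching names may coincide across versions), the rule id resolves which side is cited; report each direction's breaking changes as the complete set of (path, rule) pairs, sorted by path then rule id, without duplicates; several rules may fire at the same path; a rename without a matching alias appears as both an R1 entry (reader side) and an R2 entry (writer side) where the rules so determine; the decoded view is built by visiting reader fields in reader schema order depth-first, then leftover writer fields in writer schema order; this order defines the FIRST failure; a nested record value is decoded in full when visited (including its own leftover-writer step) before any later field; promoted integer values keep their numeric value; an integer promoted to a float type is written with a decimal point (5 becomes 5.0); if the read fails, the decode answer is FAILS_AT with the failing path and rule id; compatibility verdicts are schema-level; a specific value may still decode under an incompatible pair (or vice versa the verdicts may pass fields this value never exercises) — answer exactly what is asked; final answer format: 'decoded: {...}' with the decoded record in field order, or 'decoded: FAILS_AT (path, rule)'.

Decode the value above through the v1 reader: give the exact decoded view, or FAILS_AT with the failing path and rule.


decoded: {"status": "MID", "scores": ["omega"], "age": 100, "rating": -0.5}

each type pair in Profile: writer, then reader
decode (reader v1):
  status := "MID"
  scores := ["omega"]
  age := 100 (from writer duration)
  rating := -0.5
  writer email: unknown -> dropped
  => decoded: {"status": "MID", "scores": ["omega"], "age": 100, "rating": -0.5}
remaining Profile differences; none change what is asked:
  renamed field age to duration in record Profile -> triggers nothing under the printed rules; the Profile answer is the same either way
  added field email to record Profile: required string, tag 11, default "omega" (in v2 it sits last) -> triggers nothing under the printed rules; the Profile answer is the same either way


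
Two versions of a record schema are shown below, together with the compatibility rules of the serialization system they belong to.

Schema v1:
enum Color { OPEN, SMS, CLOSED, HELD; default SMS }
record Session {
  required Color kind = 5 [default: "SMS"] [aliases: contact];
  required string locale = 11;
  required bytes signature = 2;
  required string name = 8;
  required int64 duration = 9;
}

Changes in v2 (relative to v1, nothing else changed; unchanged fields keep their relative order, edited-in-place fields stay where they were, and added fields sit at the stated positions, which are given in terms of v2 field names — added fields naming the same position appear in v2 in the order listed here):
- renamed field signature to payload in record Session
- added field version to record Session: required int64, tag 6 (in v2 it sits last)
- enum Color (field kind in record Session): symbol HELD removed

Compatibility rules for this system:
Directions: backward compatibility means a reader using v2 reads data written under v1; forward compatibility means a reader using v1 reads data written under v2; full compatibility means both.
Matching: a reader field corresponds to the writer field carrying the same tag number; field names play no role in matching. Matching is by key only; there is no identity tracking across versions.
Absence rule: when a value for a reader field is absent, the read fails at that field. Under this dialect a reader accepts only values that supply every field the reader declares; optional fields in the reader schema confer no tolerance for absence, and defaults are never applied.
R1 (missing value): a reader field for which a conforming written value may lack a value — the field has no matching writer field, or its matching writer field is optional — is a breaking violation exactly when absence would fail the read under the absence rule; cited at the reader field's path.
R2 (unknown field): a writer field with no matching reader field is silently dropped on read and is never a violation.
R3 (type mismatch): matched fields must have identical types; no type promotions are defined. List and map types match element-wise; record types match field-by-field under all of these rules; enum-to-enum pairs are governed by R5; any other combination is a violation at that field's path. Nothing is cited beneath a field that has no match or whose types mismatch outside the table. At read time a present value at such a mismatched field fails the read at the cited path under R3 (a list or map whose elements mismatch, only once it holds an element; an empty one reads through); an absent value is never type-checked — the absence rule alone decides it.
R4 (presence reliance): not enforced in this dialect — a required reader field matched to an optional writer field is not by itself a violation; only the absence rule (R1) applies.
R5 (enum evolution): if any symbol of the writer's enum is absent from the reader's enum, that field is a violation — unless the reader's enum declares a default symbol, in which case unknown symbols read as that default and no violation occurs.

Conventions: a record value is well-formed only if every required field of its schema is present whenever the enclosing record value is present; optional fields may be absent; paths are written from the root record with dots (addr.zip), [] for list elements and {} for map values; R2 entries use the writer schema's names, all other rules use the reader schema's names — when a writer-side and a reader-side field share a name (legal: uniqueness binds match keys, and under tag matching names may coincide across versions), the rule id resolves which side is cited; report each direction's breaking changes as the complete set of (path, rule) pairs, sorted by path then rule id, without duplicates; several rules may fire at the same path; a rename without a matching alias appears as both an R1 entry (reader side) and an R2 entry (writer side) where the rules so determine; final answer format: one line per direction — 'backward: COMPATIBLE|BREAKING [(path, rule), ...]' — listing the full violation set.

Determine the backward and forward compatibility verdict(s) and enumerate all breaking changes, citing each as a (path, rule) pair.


in Session below, arrows point writer -> reader
backward pass over Session, reader schema v2, writer schema v1:
  kind: Color -> Color, writer required; from kind
  locale: string -> string, writer required; from locale
  payload: bytes -> bytes, writer required; from signature
  name: string -> string, writer required; from name
  duration: int64 -> int64, writer required; from duration
  version: no writer-side match
  R1 fires at version
  => 1 violation(s): backward is BREAKING for Session
forward pass over Session, reader schema v1, writer schema v2:
  kind: Color -> Color, writer required; from kind
  locale: string -> string, writer required; from locale
  signature: bytes -> bytes, writer required; from payload
  name: string -> string, writer required; from name
  duration: int64 -> int64, writer required; from duration
  version (writer side), unknown to reader
  nothing fires on Session: forward is COMPATIBLE

backward: BREAKING [(version, R1)]; forward: COMPATIBLE []
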